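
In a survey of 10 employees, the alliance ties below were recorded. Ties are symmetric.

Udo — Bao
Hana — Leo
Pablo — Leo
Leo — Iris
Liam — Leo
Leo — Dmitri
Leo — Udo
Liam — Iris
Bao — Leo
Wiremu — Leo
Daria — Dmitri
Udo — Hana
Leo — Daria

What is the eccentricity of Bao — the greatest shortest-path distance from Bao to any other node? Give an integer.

2

Distances from Bao: Daria:2, Dmitri:2, Hana:2, Iris:2, Leo:1, Liam:2, Pablo:2, Udo:1, Wiremu:2.
The largest is 2 (to Iris, Liam, Wiremu, Dmitri, Pablo, Hana, and Daria), so the eccentricity of Bao is 2.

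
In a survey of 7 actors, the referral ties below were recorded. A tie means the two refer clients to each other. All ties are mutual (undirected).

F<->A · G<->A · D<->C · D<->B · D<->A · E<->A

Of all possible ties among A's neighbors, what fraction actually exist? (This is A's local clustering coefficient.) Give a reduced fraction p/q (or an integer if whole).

0

A's neighbors: D, E, F, and G (k = 4).
Possible neighbor pairs: C(4,2) = 6. Edges among them: none → e = 0.
Clustering(A) = 0/6 = 0.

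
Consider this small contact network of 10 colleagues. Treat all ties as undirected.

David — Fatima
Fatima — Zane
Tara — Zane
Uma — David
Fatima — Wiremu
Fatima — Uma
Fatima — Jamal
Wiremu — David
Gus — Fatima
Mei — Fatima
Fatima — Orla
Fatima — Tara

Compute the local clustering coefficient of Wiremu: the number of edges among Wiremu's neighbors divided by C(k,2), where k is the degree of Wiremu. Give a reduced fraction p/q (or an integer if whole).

1

Wiremu's neighbors: David and Fatima (k = 2).
Possible neighbor pairs: C(2,2) = 1. Edges among them: David–Fatima → e = 1.
Clustering(Wiremu) = 1/1.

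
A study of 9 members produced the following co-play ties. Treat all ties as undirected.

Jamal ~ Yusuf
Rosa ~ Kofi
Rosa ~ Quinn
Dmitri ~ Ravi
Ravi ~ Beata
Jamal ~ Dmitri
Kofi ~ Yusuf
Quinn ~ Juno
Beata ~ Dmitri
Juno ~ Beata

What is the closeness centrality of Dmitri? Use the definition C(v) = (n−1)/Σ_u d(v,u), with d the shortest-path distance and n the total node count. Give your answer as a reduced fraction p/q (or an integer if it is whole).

8/17

Distances from Dmitri: Beata:1, Jamal:1, Juno:2, Kofi:3, Quinn:3, Ravi:1, Rosa:4, Yusuf:2. Sum = 17.
n = 9, so closeness = 8/17.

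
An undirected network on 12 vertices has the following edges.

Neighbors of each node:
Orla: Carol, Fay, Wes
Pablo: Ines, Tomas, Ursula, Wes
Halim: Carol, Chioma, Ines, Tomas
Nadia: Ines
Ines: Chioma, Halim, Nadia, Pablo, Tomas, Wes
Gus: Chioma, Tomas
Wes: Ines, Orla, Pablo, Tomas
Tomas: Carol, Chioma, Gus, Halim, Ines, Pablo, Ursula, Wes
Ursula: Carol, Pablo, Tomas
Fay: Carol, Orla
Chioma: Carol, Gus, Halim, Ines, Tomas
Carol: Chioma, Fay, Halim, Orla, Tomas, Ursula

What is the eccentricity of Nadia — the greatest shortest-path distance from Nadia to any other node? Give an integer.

Distances from Nadia: Carol:3, Chioma:2, Fay:4, Gus:3, Halim:2, Ines:1, Orla:3, Pablo:2, Tomas:2, Ursula:3, Wes:2.
The largest is 4 (to Fay), so the eccentricity of Nadia is 4.

4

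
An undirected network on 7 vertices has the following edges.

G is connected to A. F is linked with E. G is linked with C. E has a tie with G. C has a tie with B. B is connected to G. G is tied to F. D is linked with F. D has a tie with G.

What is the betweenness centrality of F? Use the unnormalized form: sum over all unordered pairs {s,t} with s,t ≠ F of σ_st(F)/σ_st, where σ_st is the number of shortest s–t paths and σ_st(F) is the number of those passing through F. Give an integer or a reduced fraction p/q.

1/2

Pairs whose geodesics pass through F — D–E: 1/2.
All other pairs contribute 0.
Summing the contributions gives betweenness(F) = 1/2.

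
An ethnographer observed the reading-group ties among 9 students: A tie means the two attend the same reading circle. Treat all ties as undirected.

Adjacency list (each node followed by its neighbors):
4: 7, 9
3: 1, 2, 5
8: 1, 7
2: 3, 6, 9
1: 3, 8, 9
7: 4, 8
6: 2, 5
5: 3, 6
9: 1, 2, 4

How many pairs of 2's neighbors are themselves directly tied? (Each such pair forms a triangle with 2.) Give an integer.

0

2's neighbors are 3, 6, and 9, but none of them are tied to each other, so no triangle contains 2.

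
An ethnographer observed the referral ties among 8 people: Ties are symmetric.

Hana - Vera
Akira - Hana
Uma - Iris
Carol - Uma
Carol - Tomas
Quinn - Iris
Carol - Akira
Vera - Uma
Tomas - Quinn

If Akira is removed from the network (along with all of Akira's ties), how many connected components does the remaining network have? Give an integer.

1

Akira's neighbors (Carol and Hana) remain reachable from one another through other ties, so the rest of the network stays in one piece.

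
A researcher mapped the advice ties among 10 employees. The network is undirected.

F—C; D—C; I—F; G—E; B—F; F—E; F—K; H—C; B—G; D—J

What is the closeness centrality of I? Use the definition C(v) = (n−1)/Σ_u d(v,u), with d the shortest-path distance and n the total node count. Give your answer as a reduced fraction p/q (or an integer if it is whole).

Distances from I: B:2, C:2, D:3, E:2, F:1, G:3, H:3, J:4, K:2. Sum = 22.
n = 10, so closeness = 9/22.

9/22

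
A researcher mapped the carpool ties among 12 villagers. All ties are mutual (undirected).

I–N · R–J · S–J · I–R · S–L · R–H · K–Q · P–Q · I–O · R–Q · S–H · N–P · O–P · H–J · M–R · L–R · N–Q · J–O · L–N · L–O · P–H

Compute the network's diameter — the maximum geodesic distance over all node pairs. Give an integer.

4

Eccentricity of each node (its greatest distance to any other): H:3, I:3, J:3, K:4, L:3, M:3, N:3, O:3, P:3, Q:3, R:2, S:4.
The maximum eccentricity is 4, realized for instance by the pair K–S via K – Q – N – L – S. So the diameter is 4.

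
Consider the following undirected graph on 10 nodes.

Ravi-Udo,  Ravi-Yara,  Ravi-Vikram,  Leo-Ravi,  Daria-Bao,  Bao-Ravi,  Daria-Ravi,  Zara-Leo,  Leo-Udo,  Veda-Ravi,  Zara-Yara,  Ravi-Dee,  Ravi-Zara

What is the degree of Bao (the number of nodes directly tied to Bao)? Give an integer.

2

Bao is directly tied to Daria and Ravi. That is 2 neighbors, so the degree of Bao is 2.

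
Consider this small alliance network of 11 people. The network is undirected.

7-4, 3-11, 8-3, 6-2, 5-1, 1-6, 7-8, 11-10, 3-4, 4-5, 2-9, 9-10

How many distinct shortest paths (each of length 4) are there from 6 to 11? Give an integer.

The shortest distance is 4, and the only length-4 path is 6–2–9–10–11. So there is exactly 1 shortest path.

1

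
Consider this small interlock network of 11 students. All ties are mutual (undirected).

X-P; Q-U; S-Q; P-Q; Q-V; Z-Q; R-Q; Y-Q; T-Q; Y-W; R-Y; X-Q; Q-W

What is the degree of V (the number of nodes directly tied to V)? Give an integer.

1

V is directly tied to Q. That is 1 neighbor, so the degree of V is 1.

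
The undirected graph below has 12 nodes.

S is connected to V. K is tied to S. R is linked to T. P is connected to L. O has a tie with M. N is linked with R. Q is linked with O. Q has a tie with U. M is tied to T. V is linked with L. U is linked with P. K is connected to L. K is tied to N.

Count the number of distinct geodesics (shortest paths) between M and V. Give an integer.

The shortest distance is 6. The length-6 paths are: M–O–Q–U–P–L–V; M–T–R–N–K–L–V; M–T–R–N–K–S–V.
That gives 3 distinct shortest paths.

3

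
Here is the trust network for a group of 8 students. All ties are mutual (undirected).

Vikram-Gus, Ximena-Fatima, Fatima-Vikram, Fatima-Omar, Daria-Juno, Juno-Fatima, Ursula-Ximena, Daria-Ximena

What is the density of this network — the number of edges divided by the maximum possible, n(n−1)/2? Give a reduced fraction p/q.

2/7

There are 8 edges and 8 nodes, so the maximum possible is C(8,2) = 28.
Density = 8/28 = 2/7.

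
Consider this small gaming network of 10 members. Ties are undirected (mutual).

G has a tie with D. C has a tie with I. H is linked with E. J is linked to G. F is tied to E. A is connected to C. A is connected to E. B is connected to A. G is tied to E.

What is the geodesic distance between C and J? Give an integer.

One shortest route is C – A – E – G – J, which uses 4 edges, and at distance 3 from C we only reach {F, G, H}, which does not include J. So d(C,J) = 4.

4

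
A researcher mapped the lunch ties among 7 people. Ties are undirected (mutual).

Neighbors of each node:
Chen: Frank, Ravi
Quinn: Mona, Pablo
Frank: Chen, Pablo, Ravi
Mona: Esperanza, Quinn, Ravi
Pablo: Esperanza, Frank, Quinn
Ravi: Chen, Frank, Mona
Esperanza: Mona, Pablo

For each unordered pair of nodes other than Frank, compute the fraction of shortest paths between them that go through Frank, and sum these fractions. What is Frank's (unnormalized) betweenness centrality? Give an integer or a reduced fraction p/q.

Pairs whose geodesics pass through Frank — Ravi–Pablo: 1; Chen–Quinn: 1/2; Chen–Pablo: 1; Chen–Esperanza: 1/2.
All other pairs contribute 0.
Summing the contributions gives betweenness(Frank) = 3.

3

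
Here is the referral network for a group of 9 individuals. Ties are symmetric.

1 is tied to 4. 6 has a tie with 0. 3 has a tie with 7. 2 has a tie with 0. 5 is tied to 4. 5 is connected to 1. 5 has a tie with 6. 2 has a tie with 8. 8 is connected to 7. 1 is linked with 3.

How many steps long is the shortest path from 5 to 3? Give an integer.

2

One shortest route is 5 – 1 – 3, which uses 2 edges, and 5 and 3 are not directly tied, so nothing shorter exists. So d(5,3) = 2.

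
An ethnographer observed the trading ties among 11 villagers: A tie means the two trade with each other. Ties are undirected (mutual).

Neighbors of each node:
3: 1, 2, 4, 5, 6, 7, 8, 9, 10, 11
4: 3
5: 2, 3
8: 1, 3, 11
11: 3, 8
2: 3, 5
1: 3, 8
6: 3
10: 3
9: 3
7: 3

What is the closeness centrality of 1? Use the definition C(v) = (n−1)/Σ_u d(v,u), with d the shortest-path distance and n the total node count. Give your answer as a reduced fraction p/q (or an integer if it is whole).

Distances from 1: 2:2, 3:1, 4:2, 5:2, 6:2, 7:2, 8:1, 9:2, 10:2, 11:2. Sum = 18.
n = 11, so closeness = 10/18 = 5/9.

5/9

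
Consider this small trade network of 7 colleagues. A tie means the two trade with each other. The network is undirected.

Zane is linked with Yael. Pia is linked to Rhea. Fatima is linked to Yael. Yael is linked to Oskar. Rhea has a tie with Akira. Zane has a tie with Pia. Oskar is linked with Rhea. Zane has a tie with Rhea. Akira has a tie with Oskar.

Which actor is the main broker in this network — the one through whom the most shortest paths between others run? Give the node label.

Yael

Unnormalized betweenness of each node: Akira:0, Fatima:0, Oskar:3, Pia:0, Rhea:7/2, Yael:11/2, Zane:3.
Yael has the largest value, 11/2, making it the main broker — the node through which the most shortest paths run.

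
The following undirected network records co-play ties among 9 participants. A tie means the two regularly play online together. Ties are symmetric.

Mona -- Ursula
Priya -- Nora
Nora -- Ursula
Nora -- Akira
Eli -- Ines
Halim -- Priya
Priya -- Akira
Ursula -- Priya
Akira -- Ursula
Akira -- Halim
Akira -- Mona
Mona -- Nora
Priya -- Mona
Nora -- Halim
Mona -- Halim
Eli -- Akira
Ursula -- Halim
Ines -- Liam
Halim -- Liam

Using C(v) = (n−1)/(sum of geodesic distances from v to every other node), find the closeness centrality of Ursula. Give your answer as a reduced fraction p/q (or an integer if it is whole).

Distances from Ursula: Akira:1, Eli:2, Halim:1, Ines:3, Liam:2, Mona:1, Nora:1, Priya:1. Sum = 12.
n = 9, so closeness = 8/12 = 2/3.

2/3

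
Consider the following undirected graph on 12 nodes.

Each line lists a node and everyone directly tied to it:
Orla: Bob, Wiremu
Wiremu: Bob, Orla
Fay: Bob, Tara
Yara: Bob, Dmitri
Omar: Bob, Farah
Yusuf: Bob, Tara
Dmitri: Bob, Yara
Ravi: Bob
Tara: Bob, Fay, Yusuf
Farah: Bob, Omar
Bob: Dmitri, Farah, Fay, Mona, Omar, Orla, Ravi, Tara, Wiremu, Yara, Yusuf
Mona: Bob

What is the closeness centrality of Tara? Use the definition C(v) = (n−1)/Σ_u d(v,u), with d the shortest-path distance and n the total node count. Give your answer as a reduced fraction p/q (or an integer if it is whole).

Distances from Tara: Bob:1, Dmitri:2, Farah:2, Fay:1, Mona:2, Omar:2, Orla:2, Ravi:2, Wiremu:2, Yara:2, Yusuf:1. Sum = 19.
n = 12, so closeness = 11/19.

11/19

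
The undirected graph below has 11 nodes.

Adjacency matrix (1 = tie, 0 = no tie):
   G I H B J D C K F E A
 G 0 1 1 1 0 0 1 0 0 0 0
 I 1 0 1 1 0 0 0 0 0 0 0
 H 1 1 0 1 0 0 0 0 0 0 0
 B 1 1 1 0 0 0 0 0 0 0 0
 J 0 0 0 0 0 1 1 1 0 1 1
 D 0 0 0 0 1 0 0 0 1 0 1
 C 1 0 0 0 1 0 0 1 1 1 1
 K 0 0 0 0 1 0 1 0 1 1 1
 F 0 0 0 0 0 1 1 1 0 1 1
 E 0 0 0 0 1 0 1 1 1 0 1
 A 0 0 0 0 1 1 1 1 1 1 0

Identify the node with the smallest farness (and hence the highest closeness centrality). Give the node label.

C

Farness (sum of distances to all others) for each node — A:17, B:24, C:14, D:24, E:18, F:18, G:17, H:24, I:24, J:18, K:18.
The smallest farness is 14, for C, so C has the highest closeness.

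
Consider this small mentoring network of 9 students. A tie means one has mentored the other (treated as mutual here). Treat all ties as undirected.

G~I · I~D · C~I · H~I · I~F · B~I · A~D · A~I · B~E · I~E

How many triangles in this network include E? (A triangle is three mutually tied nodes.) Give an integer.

E's neighbors: B and I.
Neighbor pairs that are themselves tied: E–B–I. Each forms one triangle with E, for 1 in total.

1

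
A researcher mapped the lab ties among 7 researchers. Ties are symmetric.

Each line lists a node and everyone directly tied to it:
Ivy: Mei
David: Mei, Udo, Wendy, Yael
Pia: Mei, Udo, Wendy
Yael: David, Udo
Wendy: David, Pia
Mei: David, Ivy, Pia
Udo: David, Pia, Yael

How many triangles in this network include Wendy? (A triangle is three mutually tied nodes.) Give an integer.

0

Wendy's neighbors are David and Pia, but none of them are tied to each other, so no triangle contains Wendy.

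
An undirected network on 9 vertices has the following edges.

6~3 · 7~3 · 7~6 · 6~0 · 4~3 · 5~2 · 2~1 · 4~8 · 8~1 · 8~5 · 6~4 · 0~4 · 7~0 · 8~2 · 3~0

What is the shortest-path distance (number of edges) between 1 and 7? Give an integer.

4

One shortest route is 1 – 8 – 4 – 0 – 7, which uses 4 edges, and at distance 3 from 1 we only reach {0, 3, 6}, which does not include 7. So d(1,7) = 4.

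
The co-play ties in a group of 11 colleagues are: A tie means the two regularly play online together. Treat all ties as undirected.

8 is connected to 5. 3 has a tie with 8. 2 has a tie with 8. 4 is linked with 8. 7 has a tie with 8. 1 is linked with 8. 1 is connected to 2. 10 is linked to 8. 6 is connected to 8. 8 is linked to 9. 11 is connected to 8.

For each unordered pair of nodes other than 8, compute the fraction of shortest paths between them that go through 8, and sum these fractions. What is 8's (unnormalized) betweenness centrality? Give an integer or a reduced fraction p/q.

Pairs whose geodesics pass through 8 — 5–9: 1; 5–2: 1; 5–1: 1; 5–3: 1; 5–10: 1; 5–6: 1; 5–4: 1; 5–7: 1; 5–11: 1; 9–2: 1; 9–1: 1; 9–3: 1; 9–10: 1; 9–6: 1 … (+30 more pairs).
All other pairs contribute 0.
Summing the contributions gives betweenness(8) = 44.

44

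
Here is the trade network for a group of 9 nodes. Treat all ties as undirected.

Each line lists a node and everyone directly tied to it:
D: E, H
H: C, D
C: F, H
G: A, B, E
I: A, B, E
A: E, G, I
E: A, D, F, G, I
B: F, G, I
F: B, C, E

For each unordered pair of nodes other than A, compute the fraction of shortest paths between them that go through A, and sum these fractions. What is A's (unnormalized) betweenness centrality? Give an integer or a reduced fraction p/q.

1/3

Pairs whose geodesics pass through A — G–I: 1/3.
All other pairs contribute 0.
Summing the contributions gives betweenness(A) = 1/3.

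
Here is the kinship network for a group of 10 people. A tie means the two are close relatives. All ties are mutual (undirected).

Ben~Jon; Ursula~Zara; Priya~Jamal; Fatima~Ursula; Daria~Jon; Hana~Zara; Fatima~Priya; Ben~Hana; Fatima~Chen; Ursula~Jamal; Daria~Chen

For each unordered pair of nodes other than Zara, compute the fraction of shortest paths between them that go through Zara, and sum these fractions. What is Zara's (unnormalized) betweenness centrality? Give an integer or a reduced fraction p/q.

17/2

Pairs whose geodesics pass through Zara — Jamal–Jon: 1/3; Jamal–Ben: 1; Jamal–Hana: 1; Priya–Ben: 2/3; Priya–Hana: 2/2; Fatima–Ben: 1/2; Fatima–Hana: 1; Chen–Hana: 1/2; Jon–Ursula: 1/2; Ben–Ursula: 1; Hana–Ursula: 1.
All other pairs contribute 0.
Summing the contributions gives betweenness(Zara) = 17/2.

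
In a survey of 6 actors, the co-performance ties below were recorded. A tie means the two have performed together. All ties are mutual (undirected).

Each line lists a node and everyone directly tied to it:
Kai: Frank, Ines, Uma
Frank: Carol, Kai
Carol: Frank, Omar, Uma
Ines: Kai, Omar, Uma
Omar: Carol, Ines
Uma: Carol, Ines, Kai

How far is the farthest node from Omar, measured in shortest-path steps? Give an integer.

2

Distances from Omar: Carol:1, Frank:2, Ines:1, Kai:2, Uma:2.
The largest is 2 (to Uma, Frank, and Kai), so the eccentricity of Omar is 2.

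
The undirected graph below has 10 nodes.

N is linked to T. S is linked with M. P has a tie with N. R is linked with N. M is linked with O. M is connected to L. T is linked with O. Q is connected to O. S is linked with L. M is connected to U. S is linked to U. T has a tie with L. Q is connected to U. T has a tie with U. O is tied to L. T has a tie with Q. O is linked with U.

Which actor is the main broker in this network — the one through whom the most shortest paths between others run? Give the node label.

Unnormalized betweenness of each node: L:11/3, M:7/12, N:15, O:31/12, P:0, Q:0, R:0, S:1/4, T:75/4, U:31/6.
T has the largest value, 75/4, making it the main broker — the node through which the most shortest paths run.

T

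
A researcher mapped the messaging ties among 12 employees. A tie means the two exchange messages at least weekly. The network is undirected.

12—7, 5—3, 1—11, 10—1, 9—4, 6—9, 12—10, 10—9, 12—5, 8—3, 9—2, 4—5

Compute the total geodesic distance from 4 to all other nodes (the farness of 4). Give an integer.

25

Distances from 4: 1:3, 2:2, 3:2, 5:1, 6:2, 7:3, 8:3, 9:1, 10:2, 11:4, 12:2.
Sum = 3 + 2 + 2 + 1 + 2 + 3 + 3 + 1 + 2 + 4 + 2 = 25.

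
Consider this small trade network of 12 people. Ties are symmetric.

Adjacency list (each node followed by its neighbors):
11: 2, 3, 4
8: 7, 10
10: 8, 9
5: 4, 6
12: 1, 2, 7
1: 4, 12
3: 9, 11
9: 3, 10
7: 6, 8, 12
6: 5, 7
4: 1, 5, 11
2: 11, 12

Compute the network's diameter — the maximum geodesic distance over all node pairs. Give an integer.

Eccentricity of each node (its greatest distance to any other): 1:4, 2:4, 3:4, 4:4, 5:4, 6:4, 7:4, 8:4, 9:4, 10:4, 11:4, 12:4.
The maximum eccentricity is 4, realized for instance by the pair 10–2 via 10 – 9 – 3 – 11 – 2. So the diameter is 4.

4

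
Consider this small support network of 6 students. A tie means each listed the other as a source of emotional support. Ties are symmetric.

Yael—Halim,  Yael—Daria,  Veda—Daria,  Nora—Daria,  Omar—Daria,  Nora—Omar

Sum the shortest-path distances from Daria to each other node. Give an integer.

6

Distances from Daria: Halim:2, Nora:1, Omar:1, Veda:1, Yael:1.
Sum = 2 + 1 + 1 + 1 + 1 = 6.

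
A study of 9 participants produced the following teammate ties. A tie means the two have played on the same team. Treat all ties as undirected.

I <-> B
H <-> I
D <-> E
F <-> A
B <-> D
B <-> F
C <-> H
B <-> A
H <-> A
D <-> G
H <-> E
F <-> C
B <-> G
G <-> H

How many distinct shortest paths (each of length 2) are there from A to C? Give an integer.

2

The shortest distance is 2. The length-2 paths are: A–F–C; A–H–C.
That gives 2 distinct shortest paths.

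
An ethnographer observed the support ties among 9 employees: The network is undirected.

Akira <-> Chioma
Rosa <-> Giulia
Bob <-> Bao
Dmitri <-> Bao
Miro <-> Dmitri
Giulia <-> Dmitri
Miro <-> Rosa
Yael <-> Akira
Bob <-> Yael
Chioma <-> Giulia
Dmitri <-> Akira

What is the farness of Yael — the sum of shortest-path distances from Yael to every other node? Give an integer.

Distances from Yael: Akira:1, Bao:2, Bob:1, Chioma:2, Dmitri:2, Giulia:3, Miro:3, Rosa:4.
Sum = 1 + 2 + 1 + 2 + 2 + 3 + 3 + 4 = 18.

18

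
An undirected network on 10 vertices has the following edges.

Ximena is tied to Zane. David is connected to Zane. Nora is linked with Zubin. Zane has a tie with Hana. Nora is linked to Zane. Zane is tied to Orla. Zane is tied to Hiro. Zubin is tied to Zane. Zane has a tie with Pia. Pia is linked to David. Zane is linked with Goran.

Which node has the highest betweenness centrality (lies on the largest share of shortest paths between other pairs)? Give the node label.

Zane

Unnormalized betweenness of each node: David:0, Goran:0, Hana:0, Hiro:0, Nora:0, Orla:0, Pia:0, Ximena:0, Zane:34, Zubin:0.
Zane has the largest value, 34, making it the main broker — the node through which the most shortest paths run.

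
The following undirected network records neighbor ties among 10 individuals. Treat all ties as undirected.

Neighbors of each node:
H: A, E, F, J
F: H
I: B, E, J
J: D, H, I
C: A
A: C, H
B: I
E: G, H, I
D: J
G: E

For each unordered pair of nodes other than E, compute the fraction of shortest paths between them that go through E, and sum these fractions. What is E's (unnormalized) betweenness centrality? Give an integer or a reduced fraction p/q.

12

Pairs whose geodesics pass through E — B–A: 1/2; B–H: 1/2; B–G: 1; B–F: 1/2; B–C: 1/2; A–G: 1; A–I: 1/2; D–G: 2/2; H–G: 1; H–I: 1/2; G–F: 1; G–I: 1; G–C: 1; G–J: 2/2 … (+2 more pairs).
All other pairs contribute 0.
Summing the contributions gives betweenness(E) = 12.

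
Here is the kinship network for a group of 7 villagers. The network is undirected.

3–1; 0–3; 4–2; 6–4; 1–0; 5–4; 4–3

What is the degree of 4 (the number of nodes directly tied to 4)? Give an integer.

4 is directly tied to 2, 3, 5, and 6. That is 4 neighbors, so the degree of 4 is 4.

4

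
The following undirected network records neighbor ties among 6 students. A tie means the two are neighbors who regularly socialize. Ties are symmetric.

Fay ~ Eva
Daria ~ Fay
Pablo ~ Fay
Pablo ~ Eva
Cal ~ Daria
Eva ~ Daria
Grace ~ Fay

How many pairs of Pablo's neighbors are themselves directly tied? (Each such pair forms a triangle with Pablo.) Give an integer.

1

Pablo's neighbors: Eva and Fay.
Neighbor pairs that are themselves tied: Pablo–Eva–Fay. Each forms one triangle with Pablo, for 1 in total.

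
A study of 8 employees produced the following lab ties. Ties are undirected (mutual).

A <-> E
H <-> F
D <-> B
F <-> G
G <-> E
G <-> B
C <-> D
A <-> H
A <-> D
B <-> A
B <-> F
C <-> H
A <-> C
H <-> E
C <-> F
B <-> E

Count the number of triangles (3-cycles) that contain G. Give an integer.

G's neighbors: B, E, and F.
Neighbor pairs that are themselves tied: G–B–E; G–B–F. Each forms one triangle with G, for 2 in total.

2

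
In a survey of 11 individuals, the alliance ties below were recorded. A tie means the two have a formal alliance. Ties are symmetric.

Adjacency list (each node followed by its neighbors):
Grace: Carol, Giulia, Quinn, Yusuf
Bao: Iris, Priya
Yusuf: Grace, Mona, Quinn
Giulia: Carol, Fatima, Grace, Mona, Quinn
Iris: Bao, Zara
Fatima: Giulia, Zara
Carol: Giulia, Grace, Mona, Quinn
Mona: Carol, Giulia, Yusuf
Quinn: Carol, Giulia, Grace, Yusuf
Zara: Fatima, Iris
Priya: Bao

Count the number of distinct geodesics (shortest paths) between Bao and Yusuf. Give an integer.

3

The shortest distance is 6. The length-6 paths are: Bao–Iris–Zara–Fatima–Giulia–Grace–Yusuf; Bao–Iris–Zara–Fatima–Giulia–Quinn–Yusuf; Bao–Iris–Zara–Fatima–Giulia–Mona–Yusuf.
That gives 3 distinct shortest paths.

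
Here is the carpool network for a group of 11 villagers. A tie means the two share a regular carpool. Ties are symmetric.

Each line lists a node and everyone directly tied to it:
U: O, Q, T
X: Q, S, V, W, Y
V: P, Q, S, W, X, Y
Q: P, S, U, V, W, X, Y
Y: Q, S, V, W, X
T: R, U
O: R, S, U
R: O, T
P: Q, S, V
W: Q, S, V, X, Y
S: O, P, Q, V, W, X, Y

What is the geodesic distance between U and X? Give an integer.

2

One shortest route is U – Q – X, which uses 2 edges, and U and X are not directly tied, so nothing shorter exists. So d(U,X) = 2.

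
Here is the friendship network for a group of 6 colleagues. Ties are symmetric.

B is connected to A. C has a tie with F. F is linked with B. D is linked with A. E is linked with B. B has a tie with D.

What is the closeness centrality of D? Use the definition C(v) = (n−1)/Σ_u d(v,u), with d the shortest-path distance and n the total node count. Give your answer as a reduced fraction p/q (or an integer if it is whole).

5/9

Distances from D: A:1, B:1, C:3, E:2, F:2. Sum = 9.
n = 6, so closeness = 5/9.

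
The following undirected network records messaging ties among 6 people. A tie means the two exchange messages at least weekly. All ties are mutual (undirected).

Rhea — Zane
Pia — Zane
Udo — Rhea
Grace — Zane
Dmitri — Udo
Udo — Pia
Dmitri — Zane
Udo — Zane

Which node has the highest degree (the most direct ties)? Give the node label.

Degrees — Dmitri:2, Grace:1, Pia:2, Rhea:2, Udo:4, Zane:5.
The maximum is 5, attained only by Zane.

Zane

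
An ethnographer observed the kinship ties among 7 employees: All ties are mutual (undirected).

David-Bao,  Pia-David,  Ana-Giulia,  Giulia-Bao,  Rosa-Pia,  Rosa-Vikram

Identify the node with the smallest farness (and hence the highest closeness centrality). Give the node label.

Farness (sum of distances to all others) for each node — Ana:21, Bao:13, David:12, Giulia:16, Pia:13, Rosa:16, Vikram:21.
The smallest farness is 12, for David, so David has the highest closeness.

David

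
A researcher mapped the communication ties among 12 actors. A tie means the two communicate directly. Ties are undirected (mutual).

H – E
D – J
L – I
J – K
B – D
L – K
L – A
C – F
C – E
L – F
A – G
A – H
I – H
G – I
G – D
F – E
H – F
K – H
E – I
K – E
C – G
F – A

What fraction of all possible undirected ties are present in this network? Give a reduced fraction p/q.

1/3

There are 22 edges and 12 nodes, so the maximum possible is C(12,2) = 66.
Density = 22/66 = 1/3.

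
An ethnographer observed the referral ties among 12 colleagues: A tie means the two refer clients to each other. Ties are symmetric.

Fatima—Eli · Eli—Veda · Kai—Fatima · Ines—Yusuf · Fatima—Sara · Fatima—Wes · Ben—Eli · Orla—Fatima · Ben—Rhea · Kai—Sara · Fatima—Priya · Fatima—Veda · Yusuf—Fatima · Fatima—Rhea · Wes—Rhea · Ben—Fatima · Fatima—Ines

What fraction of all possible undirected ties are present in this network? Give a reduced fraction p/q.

There are 17 edges and 12 nodes, so the maximum possible is C(12,2) = 66.
Density = 17/66.

17/66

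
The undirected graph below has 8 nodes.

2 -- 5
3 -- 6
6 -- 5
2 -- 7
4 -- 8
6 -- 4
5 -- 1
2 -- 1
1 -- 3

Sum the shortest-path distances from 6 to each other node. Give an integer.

Distances from 6: 1:2, 2:2, 3:1, 4:1, 5:1, 7:3, 8:2.
Sum = 2 + 2 + 1 + 1 + 1 + 3 + 2 = 12.

12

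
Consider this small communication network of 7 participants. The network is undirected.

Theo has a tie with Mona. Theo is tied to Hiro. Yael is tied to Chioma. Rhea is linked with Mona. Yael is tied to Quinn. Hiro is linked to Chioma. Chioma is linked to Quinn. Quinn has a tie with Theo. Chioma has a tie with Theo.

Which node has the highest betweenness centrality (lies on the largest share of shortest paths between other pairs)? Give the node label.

Unnormalized betweenness of each node: Chioma:3, Hiro:0, Mona:5, Quinn:3/2, Rhea:0, Theo:17/2, Yael:0.
Theo has the largest value, 17/2, making it the main broker — the node through which the most shortest paths run.

Theo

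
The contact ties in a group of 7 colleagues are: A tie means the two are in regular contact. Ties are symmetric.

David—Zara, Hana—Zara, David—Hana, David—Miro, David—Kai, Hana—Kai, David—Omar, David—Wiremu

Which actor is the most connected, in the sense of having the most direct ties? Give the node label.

David

Degrees — David:6, Hana:3, Kai:2, Miro:1, Omar:1, Wiremu:1, Zara:2.
The maximum is 6, attained only by David.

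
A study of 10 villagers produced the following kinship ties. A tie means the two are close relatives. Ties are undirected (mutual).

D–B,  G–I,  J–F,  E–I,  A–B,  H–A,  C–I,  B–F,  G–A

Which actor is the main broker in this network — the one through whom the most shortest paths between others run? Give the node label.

A

Unnormalized betweenness of each node: A:24, B:20, C:0, D:0, E:0, F:8, G:18, H:0, I:15, J:0.
A has the largest value, 24, making it the main broker — the node through which the most shortest paths run.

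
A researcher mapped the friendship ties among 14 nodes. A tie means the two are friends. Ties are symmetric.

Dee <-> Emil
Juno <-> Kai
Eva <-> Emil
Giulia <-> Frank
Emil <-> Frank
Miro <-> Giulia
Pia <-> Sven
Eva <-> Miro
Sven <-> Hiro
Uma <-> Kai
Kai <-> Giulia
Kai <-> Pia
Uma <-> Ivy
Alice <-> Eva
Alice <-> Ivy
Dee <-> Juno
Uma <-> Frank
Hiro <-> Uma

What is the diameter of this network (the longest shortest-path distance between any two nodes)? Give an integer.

Eccentricity of each node (its greatest distance to any other): Alice:4, Dee:4, Emil:4, Eva:5, Frank:3, Giulia:3, Hiro:4, Ivy:4, Juno:4, Kai:3, Miro:4, Pia:4, Sven:5, Uma:3.
The maximum eccentricity is 5, realized for instance by the pair Eva–Sven via Eva – Miro – Giulia – Kai – Pia – Sven. So the diameter is 5.

5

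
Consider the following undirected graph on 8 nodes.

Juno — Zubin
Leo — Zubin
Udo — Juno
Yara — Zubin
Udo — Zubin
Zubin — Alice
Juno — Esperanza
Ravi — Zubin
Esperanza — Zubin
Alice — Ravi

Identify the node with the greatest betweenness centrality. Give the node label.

Unnormalized betweenness of each node: Alice:0, Esperanza:0, Juno:1/2, Leo:0, Ravi:0, Udo:0, Yara:0, Zubin:35/2.
Zubin has the largest value, 35/2, making it the main broker — the node through which the most shortest paths run.

Zubin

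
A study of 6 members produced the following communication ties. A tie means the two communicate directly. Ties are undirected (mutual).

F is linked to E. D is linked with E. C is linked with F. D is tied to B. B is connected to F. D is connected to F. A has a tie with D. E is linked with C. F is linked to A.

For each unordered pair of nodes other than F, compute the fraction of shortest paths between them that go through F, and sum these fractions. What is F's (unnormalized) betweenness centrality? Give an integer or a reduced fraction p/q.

4

Pairs whose geodesics pass through F — A–B: 1/2; A–E: 1/2; A–C: 1; B–E: 1/2; B–C: 1; D–C: 1/2.
All other pairs contribute 0.
Summing the contributions gives betweenness(F) = 4.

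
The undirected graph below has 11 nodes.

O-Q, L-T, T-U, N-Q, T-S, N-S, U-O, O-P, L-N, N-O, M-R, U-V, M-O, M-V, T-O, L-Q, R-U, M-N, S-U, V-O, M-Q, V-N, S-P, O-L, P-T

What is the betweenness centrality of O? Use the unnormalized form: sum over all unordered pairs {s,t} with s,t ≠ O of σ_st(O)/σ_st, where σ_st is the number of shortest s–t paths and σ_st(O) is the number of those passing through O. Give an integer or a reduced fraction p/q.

Pairs whose geodesics pass through O — T–N: 1/3; T–M: 1; T–Q: 1/2; T–V: 1/2; L–M: 1/3; L–P: 1/2; L–U: 1/2; L–V: 1/2; L–R: 2/5; N–P: 1/2; N–U: 1/3; M–P: 1; M–U: 1/3; P–U: 1/3 … (+5 more pairs).
All other pairs contribute 0.
Summing the contributions gives betweenness(O) = 109/10.

109/10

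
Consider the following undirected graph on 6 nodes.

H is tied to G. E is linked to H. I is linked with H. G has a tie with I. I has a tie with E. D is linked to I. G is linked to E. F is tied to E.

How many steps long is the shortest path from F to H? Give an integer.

One shortest route is F – E – H, which uses 2 edges, and F and H are not directly tied, so nothing shorter exists. So d(F,H) = 2.

2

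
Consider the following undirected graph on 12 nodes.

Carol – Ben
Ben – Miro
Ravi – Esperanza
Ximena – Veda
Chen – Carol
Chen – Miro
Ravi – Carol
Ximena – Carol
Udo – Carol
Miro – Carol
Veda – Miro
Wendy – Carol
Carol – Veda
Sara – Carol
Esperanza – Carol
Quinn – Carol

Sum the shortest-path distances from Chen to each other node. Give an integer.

Distances from Chen: Ben:2, Carol:1, Esperanza:2, Miro:1, Quinn:2, Ravi:2, Sara:2, Udo:2, Veda:2, Wendy:2, Ximena:2.
Sum = 2 + 1 + 2 + 1 + 2 + 2 + 2 + 2 + 2 + 2 + 2 = 20.

20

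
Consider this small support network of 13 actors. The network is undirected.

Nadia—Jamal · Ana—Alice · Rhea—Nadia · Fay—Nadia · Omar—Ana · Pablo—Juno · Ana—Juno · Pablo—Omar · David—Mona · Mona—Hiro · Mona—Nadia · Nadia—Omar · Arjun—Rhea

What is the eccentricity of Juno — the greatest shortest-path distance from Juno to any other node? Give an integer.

Distances from Juno: Alice:2, Ana:1, Arjun:5, David:5, Fay:4, Hiro:5, Jamal:4, Mona:4, Nadia:3, Omar:2, Pablo:1, Rhea:4.
The largest is 5 (to Arjun, Hiro, and David), so the eccentricity of Juno is 5.

5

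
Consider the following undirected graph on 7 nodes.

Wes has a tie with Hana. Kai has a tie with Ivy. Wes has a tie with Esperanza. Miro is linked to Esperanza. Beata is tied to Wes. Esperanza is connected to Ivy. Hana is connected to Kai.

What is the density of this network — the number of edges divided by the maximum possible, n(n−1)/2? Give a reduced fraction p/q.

There are 7 edges and 7 nodes, so the maximum possible is C(7,2) = 21.
Density = 7/21 = 1/3.

1/3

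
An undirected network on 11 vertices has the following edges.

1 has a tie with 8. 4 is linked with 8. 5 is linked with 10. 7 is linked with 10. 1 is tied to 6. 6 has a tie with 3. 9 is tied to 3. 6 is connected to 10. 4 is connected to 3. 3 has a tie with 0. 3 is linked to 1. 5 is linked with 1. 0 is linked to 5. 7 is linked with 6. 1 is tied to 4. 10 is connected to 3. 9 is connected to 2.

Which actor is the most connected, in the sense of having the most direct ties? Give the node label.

Degrees — 0:2, 1:5, 2:1, 3:6, 4:3, 5:3, 6:4, 7:2, 8:2, 9:2, 10:4.
The maximum is 6, attained only by 3.

3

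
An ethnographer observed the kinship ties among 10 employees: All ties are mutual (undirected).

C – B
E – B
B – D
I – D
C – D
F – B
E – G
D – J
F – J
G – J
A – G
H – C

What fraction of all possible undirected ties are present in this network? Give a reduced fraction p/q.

There are 12 edges and 10 nodes, so the maximum possible is C(10,2) = 45.
Density = 12/45 = 4/15.

4/15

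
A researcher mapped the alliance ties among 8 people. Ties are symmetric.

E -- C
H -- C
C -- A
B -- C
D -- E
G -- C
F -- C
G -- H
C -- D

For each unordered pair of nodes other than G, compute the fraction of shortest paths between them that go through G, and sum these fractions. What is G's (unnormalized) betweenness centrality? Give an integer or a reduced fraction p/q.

No shortest path between any pair of other nodes passes through G.
Summing the contributions gives betweenness(G) = 0.

0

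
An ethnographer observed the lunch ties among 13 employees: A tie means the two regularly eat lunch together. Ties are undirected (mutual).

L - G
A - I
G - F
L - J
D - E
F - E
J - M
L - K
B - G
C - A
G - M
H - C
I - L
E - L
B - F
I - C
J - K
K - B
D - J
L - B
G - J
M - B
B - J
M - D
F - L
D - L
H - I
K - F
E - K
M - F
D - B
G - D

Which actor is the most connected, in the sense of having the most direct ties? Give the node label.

Degrees — A:2, B:7, C:3, D:6, E:4, F:6, G:6, H:2, I:4, J:6, K:5, L:8, M:5.
The maximum is 8, attained only by L.

L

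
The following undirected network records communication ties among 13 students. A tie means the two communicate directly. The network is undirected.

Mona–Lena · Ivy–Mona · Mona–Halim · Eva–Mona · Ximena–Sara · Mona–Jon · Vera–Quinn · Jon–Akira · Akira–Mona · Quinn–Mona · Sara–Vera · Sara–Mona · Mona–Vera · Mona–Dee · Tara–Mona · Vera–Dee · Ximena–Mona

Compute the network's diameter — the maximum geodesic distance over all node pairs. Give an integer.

2

Eccentricity of each node (its greatest distance to any other): Akira:2, Dee:2, Eva:2, Halim:2, Ivy:2, Jon:2, Lena:2, Mona:1, Quinn:2, Sara:2, Tara:2, Vera:2, Ximena:2.
The maximum eccentricity is 2, realized for instance by the pair Sara–Jon via Sara – Mona – Jon. So the diameter is 2.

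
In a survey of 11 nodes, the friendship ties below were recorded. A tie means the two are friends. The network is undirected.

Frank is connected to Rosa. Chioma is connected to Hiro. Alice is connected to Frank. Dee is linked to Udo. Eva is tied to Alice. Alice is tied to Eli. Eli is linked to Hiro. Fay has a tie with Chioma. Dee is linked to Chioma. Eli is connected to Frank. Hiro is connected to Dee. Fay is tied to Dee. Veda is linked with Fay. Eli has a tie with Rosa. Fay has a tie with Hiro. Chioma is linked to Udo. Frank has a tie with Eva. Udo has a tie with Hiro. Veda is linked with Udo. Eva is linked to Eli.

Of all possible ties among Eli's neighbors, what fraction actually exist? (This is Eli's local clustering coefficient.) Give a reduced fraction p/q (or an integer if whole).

Eli's neighbors: Alice, Eva, Frank, Hiro, and Rosa (k = 5).
Possible neighbor pairs: C(5,2) = 10. Edges among them: Alice–Eva, Alice–Frank, Eva–Frank, Frank–Rosa → e = 4.
Clustering(Eli) = 4/10 = 2/5.

2/5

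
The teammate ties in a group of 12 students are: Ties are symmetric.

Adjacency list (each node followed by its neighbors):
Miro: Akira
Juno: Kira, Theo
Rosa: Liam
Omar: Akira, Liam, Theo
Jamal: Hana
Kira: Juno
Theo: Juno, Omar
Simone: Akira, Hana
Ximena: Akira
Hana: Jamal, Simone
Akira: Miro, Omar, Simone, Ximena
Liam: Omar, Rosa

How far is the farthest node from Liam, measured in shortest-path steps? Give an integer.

5

Distances from Liam: Akira:2, Hana:4, Jamal:5, Juno:3, Kira:4, Miro:3, Omar:1, Rosa:1, Simone:3, Theo:2, Ximena:3.
The largest is 5 (to Jamal), so the eccentricity of Liam is 5.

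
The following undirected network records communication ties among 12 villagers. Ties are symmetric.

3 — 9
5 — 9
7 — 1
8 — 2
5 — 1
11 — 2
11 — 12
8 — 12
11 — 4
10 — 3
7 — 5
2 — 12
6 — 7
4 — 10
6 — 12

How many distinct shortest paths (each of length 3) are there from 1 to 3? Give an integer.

1

The shortest distance is 3, and the only length-3 path is 1–5–9–3. So there is exactly 1 shortest path.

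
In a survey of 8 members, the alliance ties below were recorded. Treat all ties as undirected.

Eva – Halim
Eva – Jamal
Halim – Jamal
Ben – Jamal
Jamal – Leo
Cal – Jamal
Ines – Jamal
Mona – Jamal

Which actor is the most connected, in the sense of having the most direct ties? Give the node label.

Jamal

Degrees — Ben:1, Cal:1, Eva:2, Halim:2, Ines:1, Jamal:7, Leo:1, Mona:1.
The maximum is 7, attained only by Jamal.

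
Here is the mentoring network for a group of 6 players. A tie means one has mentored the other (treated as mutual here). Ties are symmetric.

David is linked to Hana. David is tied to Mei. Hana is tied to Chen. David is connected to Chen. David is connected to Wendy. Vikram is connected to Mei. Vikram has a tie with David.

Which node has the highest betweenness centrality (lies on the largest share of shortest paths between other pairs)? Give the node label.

Unnormalized betweenness of each node: Chen:0, David:8, Hana:0, Mei:0, Vikram:0, Wendy:0.
David has the largest value, 8, making it the main broker — the node through which the most shortest paths run.

David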